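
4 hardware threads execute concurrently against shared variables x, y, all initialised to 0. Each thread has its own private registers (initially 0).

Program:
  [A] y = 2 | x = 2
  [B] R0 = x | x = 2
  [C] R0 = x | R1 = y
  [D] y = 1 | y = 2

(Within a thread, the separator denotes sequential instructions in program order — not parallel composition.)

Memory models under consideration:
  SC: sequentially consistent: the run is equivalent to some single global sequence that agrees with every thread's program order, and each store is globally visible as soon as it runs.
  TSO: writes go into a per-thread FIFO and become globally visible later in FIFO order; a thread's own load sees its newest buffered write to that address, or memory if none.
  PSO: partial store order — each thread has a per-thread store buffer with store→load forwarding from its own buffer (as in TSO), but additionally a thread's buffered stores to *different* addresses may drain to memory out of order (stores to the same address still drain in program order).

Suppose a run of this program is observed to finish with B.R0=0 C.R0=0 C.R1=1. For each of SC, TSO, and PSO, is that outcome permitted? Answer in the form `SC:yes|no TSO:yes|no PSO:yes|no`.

outcome vector order: (B.R0,C.R0,C.R1)
SC: 11 outcomes — {0/0/0 0/0/1 0/0/2 0/2/0 0/2/1 0/2/2 2/0/0 2/0/1 2/0/2 2/2/1 2/2/2}
TSO: 11 outcomes — {0/0/0 0/0/1 0/0/2 0/2/0 0/2/1 0/2/2 2/0/0 2/0/1 2/0/2 2/2/1 2/2/2}
PSO: 12 outcomes — {0/0/0 0/0/1 0/0/2 0/2/0 0/2/1 0/2/2 2/0/0 2/0/1 2/0/2 2/2/0 2/2/1 2/2/2}
target 0/0/1 ∈ {SC,TSO,PSO}

SC:yes TSO:yes PSO:yes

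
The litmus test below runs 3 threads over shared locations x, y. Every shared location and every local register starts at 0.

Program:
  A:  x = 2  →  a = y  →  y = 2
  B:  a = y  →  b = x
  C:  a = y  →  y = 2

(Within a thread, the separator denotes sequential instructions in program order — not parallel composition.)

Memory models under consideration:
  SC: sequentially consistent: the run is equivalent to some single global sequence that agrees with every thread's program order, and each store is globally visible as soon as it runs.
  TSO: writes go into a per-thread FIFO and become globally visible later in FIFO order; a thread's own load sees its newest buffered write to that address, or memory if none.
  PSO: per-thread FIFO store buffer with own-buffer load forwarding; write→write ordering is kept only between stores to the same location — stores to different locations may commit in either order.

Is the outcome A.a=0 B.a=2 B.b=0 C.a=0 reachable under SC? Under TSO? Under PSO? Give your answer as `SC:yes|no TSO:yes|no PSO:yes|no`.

outcome vector order: (A.a,B.a,B.b,C.a)
under SC → 0/0/0/0, 0/0/0/2, 0/0/2/0, 0/0/2/2, 0/2/2/0, 0/2/2/2, 2/0/0/0, 2/0/2/0, 2/2/0/0, 2/2/2/0
under TSO → 0/0/0/0, 0/0/0/2, 0/0/2/0, 0/0/2/2, 0/2/0/0, 0/2/2/0, 0/2/2/2, 2/0/0/0, 2/0/2/0, 2/2/0/0, 2/2/2/0
under PSO → 0/0/0/0, 0/0/0/2, 0/0/2/0, 0/0/2/2, 0/2/0/0, 0/2/0/2, 0/2/2/0, 0/2/2/2, 2/0/0/0, 2/0/2/0, 2/2/0/0, 2/2/2/0
target 0/2/0/0 ∈ {TSO,PSO}

SC:no TSO:yes PSO:yes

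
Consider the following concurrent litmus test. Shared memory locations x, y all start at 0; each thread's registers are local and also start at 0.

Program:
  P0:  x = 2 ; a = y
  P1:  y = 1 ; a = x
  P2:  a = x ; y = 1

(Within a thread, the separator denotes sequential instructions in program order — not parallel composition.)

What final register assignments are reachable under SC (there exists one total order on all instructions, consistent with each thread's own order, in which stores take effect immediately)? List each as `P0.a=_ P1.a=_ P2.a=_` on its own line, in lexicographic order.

outcome vector order: (P0.a,P1.a,P2.a)
|SC outcomes| = 6

P0.a=0 P1.a=2 P2.a=0
P0.a=0 P1.a=2 P2.a=2
P0.a=1 P1.a=0 P2.a=0
P0.a=1 P1.a=0 P2.a=2
P0.a=1 P1.a=2 P2.a=0
P0.a=1 P1.a=2 P2.a=2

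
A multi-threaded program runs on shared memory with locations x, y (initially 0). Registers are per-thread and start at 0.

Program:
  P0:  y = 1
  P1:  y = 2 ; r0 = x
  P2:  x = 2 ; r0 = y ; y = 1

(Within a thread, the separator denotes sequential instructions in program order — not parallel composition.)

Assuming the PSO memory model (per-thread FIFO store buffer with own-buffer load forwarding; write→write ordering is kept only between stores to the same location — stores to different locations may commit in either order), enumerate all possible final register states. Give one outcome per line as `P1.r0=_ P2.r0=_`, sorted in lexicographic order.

outcome vector order: (P1.r0,P2.r0)
|PSO outcomes| = 6

P1.r0=0 P2.r0=0
P1.r0=0 P2.r0=1
P1.r0=0 P2.r0=2
P1.r0=2 P2.r0=0
P1.r0=2 P2.r0=1
P1.r0=2 P2.r0=2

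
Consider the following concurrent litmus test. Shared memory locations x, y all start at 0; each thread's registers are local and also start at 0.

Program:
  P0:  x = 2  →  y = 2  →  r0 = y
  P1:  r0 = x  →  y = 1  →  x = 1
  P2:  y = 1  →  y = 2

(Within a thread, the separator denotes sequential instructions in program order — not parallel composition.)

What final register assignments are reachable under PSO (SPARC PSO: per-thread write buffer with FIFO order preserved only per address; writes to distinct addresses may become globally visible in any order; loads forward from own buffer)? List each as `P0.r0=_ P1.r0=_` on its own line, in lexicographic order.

outcome vector order: (P0.r0,P1.r0)
|PSO outcomes| = 4

P0.r0=1 P1.r0=0
P0.r0=1 P1.r0=2
P0.r0=2 P1.r0=0
P0.r0=2 P1.r0=2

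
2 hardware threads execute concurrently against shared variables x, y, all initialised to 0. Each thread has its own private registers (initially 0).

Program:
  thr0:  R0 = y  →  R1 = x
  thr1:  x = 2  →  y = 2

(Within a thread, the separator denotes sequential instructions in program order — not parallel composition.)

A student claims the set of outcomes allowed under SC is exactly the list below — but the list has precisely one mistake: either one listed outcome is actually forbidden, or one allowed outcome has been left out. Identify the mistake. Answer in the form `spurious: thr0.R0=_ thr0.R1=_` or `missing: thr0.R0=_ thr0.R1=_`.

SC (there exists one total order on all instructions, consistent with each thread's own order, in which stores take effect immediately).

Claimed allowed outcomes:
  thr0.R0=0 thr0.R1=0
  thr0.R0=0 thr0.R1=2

missing: thr0.R0=2 thr0.R1=2

outcome vector order: (thr0.R0,thr0.R1)
[SC] allowed = {00, 02, 22}
SC∖claimed = {22}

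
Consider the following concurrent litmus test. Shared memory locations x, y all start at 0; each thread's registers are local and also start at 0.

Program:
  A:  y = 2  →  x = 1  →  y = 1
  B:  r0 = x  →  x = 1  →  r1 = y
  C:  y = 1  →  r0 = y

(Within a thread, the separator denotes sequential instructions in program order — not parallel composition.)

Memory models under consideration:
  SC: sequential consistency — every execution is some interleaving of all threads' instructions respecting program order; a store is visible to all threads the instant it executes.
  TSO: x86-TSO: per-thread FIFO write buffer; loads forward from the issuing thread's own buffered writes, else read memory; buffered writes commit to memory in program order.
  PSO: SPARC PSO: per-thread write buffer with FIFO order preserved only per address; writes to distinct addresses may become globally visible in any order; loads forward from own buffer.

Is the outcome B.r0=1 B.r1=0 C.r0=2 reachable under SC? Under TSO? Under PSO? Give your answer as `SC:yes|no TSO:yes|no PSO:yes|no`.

outcome vector order: (B.r0,B.r1,C.r0)
SC (10): (0,0,1); (0,0,2); (0,1,1); (0,1,2); (0,2,1); (0,2,2); (1,1,1); (1,1,2); (1,2,1); (1,2,2)
TSO (10): (0,0,1); (0,0,2); (0,1,1); (0,1,2); (0,2,1); (0,2,2); (1,1,1); (1,1,2); (1,2,1); (1,2,2)
PSO (12): (0,0,1); (0,0,2); (0,1,1); (0,1,2); (0,2,1); (0,2,2); (1,0,1); (1,0,2); (1,1,1); (1,1,2); (1,2,1); (1,2,2)
target (1,0,2) ∈ {PSO}

SC:no TSO:no PSO:yes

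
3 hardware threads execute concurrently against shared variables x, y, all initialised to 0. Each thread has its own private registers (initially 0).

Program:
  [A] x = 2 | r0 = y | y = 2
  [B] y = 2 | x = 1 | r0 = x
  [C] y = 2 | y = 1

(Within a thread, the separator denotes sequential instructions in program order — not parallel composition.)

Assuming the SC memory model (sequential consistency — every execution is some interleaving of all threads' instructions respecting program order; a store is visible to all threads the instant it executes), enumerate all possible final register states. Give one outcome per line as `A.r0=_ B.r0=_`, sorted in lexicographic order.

A.r0=0 B.r0=1
A.r0=1 B.r0=1
A.r0=1 B.r0=2
A.r0=2 B.r0=1
A.r0=2 B.r0=2

outcome vector order: (A.r0,B.r0)
|SC outcomes| = 5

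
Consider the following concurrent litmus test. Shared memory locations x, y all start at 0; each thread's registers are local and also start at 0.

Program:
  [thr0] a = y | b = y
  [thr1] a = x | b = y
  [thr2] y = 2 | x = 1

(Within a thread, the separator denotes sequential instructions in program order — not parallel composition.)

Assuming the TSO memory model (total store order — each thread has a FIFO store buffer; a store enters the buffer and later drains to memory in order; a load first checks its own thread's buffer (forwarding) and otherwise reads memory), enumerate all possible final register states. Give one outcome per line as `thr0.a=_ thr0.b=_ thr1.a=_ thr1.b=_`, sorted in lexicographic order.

thr0.a=0 thr0.b=0 thr1.a=0 thr1.b=0
thr0.a=0 thr0.b=0 thr1.a=0 thr1.b=2
thr0.a=0 thr0.b=0 thr1.a=1 thr1.b=2
thr0.a=0 thr0.b=2 thr1.a=0 thr1.b=0
thr0.a=0 thr0.b=2 thr1.a=0 thr1.b=2
thr0.a=0 thr0.b=2 thr1.a=1 thr1.b=2
thr0.a=2 thr0.b=2 thr1.a=0 thr1.b=0
thr0.a=2 thr0.b=2 thr1.a=0 thr1.b=2
thr0.a=2 thr0.b=2 thr1.a=1 thr1.b=2

outcome vector order: (thr0.a,thr0.b,thr1.a,thr1.b)
|TSO outcomes| = 9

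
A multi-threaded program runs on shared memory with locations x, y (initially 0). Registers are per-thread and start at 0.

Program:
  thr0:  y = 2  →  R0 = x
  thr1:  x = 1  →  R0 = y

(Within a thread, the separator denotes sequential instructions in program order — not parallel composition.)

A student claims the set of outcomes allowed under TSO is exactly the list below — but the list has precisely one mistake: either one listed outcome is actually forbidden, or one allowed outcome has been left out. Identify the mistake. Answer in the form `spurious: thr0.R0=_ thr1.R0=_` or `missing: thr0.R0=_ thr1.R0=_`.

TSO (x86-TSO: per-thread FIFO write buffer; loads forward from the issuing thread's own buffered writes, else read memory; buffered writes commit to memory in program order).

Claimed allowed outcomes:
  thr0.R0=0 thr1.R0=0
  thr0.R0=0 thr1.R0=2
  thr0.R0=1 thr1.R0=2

outcome vector order: (thr0.R0,thr1.R0)
TSO: 4 outcomes — {(0,0) (0,2) (1,0) (1,2)}
TSO∖claimed = {(1,0)}

missing: thr0.R0=1 thr1.R0=0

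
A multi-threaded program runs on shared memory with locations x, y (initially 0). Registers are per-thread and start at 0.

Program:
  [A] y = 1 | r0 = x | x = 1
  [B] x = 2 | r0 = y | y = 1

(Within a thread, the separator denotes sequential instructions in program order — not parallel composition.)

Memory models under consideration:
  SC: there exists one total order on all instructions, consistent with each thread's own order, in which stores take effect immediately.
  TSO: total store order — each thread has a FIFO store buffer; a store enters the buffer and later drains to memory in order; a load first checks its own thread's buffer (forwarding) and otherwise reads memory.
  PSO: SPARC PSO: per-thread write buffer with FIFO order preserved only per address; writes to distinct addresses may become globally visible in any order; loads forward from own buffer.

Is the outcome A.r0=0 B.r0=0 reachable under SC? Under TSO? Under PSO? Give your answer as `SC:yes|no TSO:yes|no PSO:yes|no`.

SC:no TSO:yes PSO:yes

outcome vector order: (A.r0,B.r0)
SC (3): 0/1; 2/0; 2/1
TSO (4): 0/0; 0/1; 2/0; 2/1
PSO (4): 0/0; 0/1; 2/0; 2/1
target 0/0 ∈ {TSO,PSO}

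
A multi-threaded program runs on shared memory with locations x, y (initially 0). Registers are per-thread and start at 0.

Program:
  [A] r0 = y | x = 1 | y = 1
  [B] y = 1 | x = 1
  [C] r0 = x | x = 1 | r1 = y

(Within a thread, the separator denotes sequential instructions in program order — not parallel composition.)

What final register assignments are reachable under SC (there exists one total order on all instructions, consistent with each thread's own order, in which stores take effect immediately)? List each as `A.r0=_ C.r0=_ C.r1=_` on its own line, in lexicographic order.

outcome vector order: (A.r0,C.r0,C.r1)
|SC outcomes| = 7

A.r0=0 C.r0=0 C.r1=0
A.r0=0 C.r0=0 C.r1=1
A.r0=0 C.r0=1 C.r1=0
A.r0=0 C.r0=1 C.r1=1
A.r0=1 C.r0=0 C.r1=0
A.r0=1 C.r0=0 C.r1=1
A.r0=1 C.r0=1 C.r1=1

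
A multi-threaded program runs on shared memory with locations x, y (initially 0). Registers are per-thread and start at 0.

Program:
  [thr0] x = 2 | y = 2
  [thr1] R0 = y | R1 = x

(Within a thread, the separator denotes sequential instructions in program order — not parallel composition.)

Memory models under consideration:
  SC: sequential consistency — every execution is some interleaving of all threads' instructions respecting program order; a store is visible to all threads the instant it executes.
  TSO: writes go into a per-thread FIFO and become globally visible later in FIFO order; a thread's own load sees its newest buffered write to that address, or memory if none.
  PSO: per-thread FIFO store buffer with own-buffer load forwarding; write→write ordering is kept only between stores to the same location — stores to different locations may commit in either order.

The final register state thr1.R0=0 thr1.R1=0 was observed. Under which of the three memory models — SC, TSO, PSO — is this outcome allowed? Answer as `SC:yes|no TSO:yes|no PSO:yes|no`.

outcome vector order: (thr1.R0,thr1.R1)
under SC → 00; 02; 22
under TSO → 00; 02; 22
under PSO → 00; 02; 20; 22
target 00 ∈ {SC,TSO,PSO}

SC:yes TSO:yes PSO:yes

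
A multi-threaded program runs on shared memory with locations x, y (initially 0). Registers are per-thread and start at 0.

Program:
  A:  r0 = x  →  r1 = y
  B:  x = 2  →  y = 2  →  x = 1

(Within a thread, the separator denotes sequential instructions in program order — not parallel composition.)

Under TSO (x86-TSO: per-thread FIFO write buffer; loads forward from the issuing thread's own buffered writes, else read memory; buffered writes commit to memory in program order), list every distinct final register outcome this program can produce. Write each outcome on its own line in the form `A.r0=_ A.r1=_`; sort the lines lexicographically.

A.r0=0 A.r1=0
A.r0=0 A.r1=2
A.r0=1 A.r1=2
A.r0=2 A.r1=0
A.r0=2 A.r1=2

outcome vector order: (A.r0,A.r1)
|TSO outcomes| = 5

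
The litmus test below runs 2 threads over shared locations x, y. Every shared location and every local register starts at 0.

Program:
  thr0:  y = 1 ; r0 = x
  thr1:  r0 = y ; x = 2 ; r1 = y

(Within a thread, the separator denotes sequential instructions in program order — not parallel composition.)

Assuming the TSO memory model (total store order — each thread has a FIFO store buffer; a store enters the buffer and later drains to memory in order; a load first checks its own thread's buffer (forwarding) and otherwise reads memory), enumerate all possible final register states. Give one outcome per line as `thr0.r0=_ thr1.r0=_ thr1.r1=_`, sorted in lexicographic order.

thr0.r0=0 thr1.r0=0 thr1.r1=0
thr0.r0=0 thr1.r0=0 thr1.r1=1
thr0.r0=0 thr1.r0=1 thr1.r1=1
thr0.r0=2 thr1.r0=0 thr1.r1=0
thr0.r0=2 thr1.r0=0 thr1.r1=1
thr0.r0=2 thr1.r0=1 thr1.r1=1

outcome vector order: (thr0.r0,thr1.r0,thr1.r1)
|TSO outcomes| = 6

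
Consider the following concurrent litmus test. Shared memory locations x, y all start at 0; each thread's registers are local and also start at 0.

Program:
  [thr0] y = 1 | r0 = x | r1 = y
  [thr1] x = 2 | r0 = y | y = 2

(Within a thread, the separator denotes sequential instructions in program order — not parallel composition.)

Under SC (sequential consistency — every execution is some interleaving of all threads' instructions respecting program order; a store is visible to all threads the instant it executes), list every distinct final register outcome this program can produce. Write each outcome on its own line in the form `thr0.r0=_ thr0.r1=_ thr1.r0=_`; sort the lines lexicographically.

outcome vector order: (thr0.r0,thr0.r1,thr1.r0)
|SC outcomes| = 6

thr0.r0=0 thr0.r1=1 thr1.r0=1
thr0.r0=0 thr0.r1=2 thr1.r0=1
thr0.r0=2 thr0.r1=1 thr1.r0=0
thr0.r0=2 thr0.r1=1 thr1.r0=1
thr0.r0=2 thr0.r1=2 thr1.r0=0
thr0.r0=2 thr0.r1=2 thr1.r0=1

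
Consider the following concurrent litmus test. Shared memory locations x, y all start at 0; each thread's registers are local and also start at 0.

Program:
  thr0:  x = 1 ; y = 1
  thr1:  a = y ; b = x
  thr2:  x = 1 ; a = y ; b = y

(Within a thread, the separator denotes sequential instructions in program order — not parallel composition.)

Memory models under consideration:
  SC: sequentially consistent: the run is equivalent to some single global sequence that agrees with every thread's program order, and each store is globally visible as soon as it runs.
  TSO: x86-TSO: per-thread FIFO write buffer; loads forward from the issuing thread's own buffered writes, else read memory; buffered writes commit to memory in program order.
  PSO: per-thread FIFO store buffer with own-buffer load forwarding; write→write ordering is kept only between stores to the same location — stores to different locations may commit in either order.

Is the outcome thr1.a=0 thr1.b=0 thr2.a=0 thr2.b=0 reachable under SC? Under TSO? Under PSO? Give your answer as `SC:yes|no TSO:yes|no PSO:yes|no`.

outcome vector order: (thr1.a,thr1.b,thr2.a,thr2.b)
SC (9): (0,0,0,0), (0,0,0,1), (0,0,1,1), (0,1,0,0), (0,1,0,1), (0,1,1,1), (1,1,0,0), (1,1,0,1), (1,1,1,1)
TSO (9): (0,0,0,0), (0,0,0,1), (0,0,1,1), (0,1,0,0), (0,1,0,1), (0,1,1,1), (1,1,0,0), (1,1,0,1), (1,1,1,1)
PSO (12): (0,0,0,0), (0,0,0,1), (0,0,1,1), (0,1,0,0), (0,1,0,1), (0,1,1,1), (1,0,0,0), (1,0,0,1), (1,0,1,1), (1,1,0,0), (1,1,0,1), (1,1,1,1)
target (0,0,0,0) ∈ {SC,TSO,PSO}

SC:yes TSO:yes PSO:yes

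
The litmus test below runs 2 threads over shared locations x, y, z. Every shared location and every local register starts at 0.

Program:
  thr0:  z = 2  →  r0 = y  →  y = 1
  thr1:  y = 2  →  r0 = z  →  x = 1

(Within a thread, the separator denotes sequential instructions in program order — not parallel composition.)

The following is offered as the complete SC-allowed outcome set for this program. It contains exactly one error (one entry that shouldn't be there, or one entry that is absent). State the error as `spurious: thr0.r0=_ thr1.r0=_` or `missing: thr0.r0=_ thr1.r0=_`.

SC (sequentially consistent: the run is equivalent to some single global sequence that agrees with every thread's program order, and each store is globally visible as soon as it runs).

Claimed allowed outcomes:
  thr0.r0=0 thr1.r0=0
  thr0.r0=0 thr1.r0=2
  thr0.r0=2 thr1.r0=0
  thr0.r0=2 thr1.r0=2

spurious: thr0.r0=0 thr1.r0=0

outcome vector order: (thr0.r0,thr1.r0)
SC (3): 0/2, 2/0, 2/2
claimed∖SC = {0/0}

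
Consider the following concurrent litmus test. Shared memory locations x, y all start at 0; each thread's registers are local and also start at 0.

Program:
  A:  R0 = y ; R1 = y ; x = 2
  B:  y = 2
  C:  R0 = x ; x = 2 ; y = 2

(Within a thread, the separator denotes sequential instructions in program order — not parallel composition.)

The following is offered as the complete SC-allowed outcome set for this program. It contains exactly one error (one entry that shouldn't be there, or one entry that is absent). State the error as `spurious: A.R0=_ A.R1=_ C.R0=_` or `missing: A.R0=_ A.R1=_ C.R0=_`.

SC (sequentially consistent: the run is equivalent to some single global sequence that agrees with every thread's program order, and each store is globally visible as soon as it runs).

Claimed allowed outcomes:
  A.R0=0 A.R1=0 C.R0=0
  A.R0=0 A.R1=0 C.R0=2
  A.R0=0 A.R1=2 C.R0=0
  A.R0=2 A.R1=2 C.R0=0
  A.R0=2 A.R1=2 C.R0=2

missing: A.R0=0 A.R1=2 C.R0=2

outcome vector order: (A.R0,A.R1,C.R0)
SC (6): <0 0 0>, <0 0 2>, <0 2 0>, <0 2 2>, <2 2 0>, <2 2 2>
SC∖claimed = {<0 2 2>}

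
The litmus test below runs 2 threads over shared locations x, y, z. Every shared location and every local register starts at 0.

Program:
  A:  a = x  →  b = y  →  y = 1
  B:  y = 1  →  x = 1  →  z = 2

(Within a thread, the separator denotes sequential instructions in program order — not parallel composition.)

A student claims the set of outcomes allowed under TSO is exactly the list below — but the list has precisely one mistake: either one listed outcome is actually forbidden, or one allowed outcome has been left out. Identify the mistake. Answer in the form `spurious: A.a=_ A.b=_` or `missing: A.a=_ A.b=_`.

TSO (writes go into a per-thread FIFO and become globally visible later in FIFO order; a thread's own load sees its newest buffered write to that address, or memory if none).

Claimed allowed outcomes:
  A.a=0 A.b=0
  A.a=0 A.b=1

outcome vector order: (A.a,A.b)
[TSO] allowed = {0/0; 0/1; 1/1}
TSO∖claimed = {1/1}

missing: A.a=1 A.b=1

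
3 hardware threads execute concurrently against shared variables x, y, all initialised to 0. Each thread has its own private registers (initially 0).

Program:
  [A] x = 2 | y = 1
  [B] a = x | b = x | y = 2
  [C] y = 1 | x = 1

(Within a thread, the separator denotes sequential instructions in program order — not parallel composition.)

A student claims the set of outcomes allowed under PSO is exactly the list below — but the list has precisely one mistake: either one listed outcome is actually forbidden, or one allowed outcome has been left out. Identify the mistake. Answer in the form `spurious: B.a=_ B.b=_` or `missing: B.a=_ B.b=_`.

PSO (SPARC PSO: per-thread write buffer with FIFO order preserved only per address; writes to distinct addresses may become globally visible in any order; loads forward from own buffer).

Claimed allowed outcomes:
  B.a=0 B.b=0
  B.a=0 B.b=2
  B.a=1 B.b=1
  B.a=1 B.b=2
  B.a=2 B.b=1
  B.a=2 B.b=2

outcome vector order: (B.a,B.b)
PSO: 7 outcomes — {(0,0) (0,1) (0,2) (1,1) (1,2) (2,1) (2,2)}
PSO∖claimed = {(0,1)}

missing: B.a=0 B.b=1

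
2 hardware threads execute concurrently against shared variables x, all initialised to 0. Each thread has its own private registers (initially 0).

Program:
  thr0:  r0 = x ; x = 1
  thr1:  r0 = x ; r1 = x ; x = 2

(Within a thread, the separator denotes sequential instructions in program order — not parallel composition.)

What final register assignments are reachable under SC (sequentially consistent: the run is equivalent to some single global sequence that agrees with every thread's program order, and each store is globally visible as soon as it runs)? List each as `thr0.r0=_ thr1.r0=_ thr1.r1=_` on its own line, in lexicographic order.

thr0.r0=0 thr1.r0=0 thr1.r1=0
thr0.r0=0 thr1.r0=0 thr1.r1=1
thr0.r0=0 thr1.r0=1 thr1.r1=1
thr0.r0=2 thr1.r0=0 thr1.r1=0

outcome vector order: (thr0.r0,thr1.r0,thr1.r1)
|SC outcomes| = 4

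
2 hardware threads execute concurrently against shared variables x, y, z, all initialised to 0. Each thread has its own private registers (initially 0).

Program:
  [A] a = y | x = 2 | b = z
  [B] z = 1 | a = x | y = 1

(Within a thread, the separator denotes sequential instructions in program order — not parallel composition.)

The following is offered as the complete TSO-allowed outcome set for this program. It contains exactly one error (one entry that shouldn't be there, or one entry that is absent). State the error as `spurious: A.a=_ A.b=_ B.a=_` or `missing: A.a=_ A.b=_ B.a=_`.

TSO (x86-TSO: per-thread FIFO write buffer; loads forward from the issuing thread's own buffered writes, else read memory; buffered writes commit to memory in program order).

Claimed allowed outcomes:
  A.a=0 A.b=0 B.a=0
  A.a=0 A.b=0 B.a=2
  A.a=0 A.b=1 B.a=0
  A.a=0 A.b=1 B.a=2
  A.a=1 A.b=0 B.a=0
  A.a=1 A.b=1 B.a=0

outcome vector order: (A.a,A.b,B.a)
[TSO] allowed = {(0,0,0) (0,0,2) (0,1,0) (0,1,2) (1,1,0)}
claimed∖TSO = {(1,0,0)}

spurious: A.a=1 A.b=0 B.a=0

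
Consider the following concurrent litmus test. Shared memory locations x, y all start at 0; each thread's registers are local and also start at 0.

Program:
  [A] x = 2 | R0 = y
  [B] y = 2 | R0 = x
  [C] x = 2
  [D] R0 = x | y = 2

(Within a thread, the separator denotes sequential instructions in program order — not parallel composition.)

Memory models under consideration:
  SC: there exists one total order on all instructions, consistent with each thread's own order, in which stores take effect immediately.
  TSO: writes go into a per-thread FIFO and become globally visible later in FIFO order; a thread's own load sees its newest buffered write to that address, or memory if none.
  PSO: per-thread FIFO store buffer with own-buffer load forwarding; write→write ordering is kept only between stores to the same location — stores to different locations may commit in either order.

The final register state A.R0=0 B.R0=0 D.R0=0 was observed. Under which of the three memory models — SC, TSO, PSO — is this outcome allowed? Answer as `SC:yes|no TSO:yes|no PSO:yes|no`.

SC:no TSO:yes PSO:yes

outcome vector order: (A.R0,B.R0,D.R0)
[SC] allowed = {0/2/0 0/2/2 2/0/0 2/0/2 2/2/0 2/2/2}
[TSO] allowed = {0/0/0 0/0/2 0/2/0 0/2/2 2/0/0 2/0/2 2/2/0 2/2/2}
[PSO] allowed = {0/0/0 0/0/2 0/2/0 0/2/2 2/0/0 2/0/2 2/2/0 2/2/2}
target 0/0/0 ∈ {TSO,PSO}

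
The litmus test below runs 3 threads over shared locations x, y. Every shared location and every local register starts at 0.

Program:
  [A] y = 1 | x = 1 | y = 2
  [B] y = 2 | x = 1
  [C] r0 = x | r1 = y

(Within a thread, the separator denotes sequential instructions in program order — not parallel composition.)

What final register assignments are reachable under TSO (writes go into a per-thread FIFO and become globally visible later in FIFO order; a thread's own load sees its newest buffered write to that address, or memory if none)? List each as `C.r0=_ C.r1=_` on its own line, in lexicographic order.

C.r0=0 C.r1=0
C.r0=0 C.r1=1
C.r0=0 C.r1=2
C.r0=1 C.r1=1
C.r0=1 C.r1=2

outcome vector order: (C.r0,C.r1)
|TSO outcomes| = 5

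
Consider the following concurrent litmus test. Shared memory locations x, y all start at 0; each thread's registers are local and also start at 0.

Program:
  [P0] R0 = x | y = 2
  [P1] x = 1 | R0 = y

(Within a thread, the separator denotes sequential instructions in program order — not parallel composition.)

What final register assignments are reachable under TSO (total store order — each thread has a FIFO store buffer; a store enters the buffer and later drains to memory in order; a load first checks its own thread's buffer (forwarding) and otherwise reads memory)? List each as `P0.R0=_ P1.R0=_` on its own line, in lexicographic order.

P0.R0=0 P1.R0=0
P0.R0=0 P1.R0=2
P0.R0=1 P1.R0=0
P0.R0=1 P1.R0=2

outcome vector order: (P0.R0,P1.R0)
|TSO outcomes| = 4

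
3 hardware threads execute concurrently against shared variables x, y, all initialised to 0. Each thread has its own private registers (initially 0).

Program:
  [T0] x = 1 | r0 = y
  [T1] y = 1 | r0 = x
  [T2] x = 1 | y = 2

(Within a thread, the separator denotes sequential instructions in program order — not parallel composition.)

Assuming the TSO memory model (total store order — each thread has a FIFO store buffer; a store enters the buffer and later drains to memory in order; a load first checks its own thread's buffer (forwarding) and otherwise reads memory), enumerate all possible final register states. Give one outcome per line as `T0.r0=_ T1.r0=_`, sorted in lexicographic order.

T0.r0=0 T1.r0=0
T0.r0=0 T1.r0=1
T0.r0=1 T1.r0=0
T0.r0=1 T1.r0=1
T0.r0=2 T1.r0=0
T0.r0=2 T1.r0=1

outcome vector order: (T0.r0,T1.r0)
|TSO outcomes| = 6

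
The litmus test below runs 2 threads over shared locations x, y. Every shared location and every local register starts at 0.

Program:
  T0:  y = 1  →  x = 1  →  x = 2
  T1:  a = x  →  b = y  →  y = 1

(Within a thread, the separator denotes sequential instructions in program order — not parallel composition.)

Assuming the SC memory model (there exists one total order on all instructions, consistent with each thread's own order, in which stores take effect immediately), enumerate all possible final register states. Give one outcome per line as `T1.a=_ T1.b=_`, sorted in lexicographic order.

outcome vector order: (T1.a,T1.b)
|SC outcomes| = 4

T1.a=0 T1.b=0
T1.a=0 T1.b=1
T1.a=1 T1.b=1
T1.a=2 T1.b=1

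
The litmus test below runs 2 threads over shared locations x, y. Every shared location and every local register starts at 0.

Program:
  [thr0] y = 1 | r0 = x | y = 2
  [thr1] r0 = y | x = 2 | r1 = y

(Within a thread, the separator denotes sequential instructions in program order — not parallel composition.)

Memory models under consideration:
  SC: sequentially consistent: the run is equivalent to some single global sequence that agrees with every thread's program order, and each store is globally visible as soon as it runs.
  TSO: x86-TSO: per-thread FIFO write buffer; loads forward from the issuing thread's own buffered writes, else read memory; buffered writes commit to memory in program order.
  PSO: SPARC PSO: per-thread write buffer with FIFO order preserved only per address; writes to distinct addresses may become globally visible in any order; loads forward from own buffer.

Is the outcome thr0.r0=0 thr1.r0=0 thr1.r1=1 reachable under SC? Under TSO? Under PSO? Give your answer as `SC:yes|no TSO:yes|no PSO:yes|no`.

SC:yes TSO:yes PSO:yes

outcome vector order: (thr0.r0,thr1.r0,thr1.r1)
SC: 10 outcomes — {<0 0 1>, <0 0 2>, <0 1 1>, <0 1 2>, <0 2 2>, <2 0 0>, <2 0 1>, <2 0 2>, <2 1 1>, <2 1 2>}
TSO: 11 outcomes — {<0 0 0>, <0 0 1>, <0 0 2>, <0 1 1>, <0 1 2>, <0 2 2>, <2 0 0>, <2 0 1>, <2 0 2>, <2 1 1>, <2 1 2>}
PSO: 11 outcomes — {<0 0 0>, <0 0 1>, <0 0 2>, <0 1 1>, <0 1 2>, <0 2 2>, <2 0 0>, <2 0 1>, <2 0 2>, <2 1 1>, <2 1 2>}
target <0 0 1> ∈ {SC,TSO,PSO}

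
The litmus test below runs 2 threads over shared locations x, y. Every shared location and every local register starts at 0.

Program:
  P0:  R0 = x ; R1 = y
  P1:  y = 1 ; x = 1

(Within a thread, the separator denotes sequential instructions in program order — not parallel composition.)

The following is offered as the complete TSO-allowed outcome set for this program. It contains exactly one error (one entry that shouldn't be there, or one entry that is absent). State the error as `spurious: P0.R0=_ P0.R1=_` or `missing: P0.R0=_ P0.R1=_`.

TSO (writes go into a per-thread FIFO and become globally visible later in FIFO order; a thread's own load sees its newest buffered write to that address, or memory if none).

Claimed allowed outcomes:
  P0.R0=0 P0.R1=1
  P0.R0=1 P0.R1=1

outcome vector order: (P0.R0,P0.R1)
TSO (3): 0/0 0/1 1/1
TSO∖claimed = {0/0}

missing: P0.R0=0 P0.R1=0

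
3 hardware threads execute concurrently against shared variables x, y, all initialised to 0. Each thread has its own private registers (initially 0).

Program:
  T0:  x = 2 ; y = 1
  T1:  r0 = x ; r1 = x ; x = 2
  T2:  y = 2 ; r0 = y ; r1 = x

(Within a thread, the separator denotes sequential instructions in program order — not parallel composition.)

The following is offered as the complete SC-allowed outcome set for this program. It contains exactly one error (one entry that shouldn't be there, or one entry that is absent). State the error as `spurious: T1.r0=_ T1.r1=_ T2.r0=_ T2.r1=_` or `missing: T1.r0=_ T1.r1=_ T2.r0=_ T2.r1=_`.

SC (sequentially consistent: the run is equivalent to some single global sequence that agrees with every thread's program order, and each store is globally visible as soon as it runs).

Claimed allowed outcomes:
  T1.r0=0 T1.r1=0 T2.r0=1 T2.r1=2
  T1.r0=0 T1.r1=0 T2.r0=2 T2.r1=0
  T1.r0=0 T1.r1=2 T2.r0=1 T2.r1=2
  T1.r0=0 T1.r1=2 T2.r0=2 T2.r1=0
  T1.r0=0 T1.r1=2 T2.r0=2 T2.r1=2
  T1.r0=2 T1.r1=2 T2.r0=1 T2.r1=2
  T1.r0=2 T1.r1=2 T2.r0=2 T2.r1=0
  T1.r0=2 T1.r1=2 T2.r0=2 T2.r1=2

outcome vector order: (T1.r0,T1.r1,T2.r0,T2.r1)
under SC → 0/0/1/2 0/0/2/0 0/0/2/2 0/2/1/2 0/2/2/0 0/2/2/2 2/2/1/2 2/2/2/0 2/2/2/2
SC∖claimed = {0/0/2/2}

missing: T1.r0=0 T1.r1=0 T2.r0=2 T2.r1=2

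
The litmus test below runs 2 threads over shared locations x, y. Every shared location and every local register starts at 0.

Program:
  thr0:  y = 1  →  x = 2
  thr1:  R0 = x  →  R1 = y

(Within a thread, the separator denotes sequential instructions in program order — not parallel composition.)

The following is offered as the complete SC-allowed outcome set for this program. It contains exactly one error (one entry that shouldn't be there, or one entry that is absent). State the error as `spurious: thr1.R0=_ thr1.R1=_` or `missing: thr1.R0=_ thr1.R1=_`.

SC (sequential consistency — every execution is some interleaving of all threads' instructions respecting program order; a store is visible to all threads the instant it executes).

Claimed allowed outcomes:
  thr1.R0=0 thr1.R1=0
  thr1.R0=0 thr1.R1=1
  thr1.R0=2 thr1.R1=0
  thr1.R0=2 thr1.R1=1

outcome vector order: (thr1.R0,thr1.R1)
SC: 3 outcomes — {0/0; 0/1; 2/1}
claimed∖SC = {2/0}

spurious: thr1.R0=2 thr1.R1=0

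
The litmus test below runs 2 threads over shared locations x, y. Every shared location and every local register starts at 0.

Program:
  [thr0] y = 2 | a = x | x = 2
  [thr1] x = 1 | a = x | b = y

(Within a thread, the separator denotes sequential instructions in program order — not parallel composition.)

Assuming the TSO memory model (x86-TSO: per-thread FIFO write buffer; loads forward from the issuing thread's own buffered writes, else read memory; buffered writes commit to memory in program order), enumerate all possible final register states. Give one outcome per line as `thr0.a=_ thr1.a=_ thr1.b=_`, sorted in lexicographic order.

thr0.a=0 thr1.a=1 thr1.b=0
thr0.a=0 thr1.a=1 thr1.b=2
thr0.a=0 thr1.a=2 thr1.b=2
thr0.a=1 thr1.a=1 thr1.b=0
thr0.a=1 thr1.a=1 thr1.b=2
thr0.a=1 thr1.a=2 thr1.b=2

outcome vector order: (thr0.a,thr1.a,thr1.b)
|TSO outcomes| = 6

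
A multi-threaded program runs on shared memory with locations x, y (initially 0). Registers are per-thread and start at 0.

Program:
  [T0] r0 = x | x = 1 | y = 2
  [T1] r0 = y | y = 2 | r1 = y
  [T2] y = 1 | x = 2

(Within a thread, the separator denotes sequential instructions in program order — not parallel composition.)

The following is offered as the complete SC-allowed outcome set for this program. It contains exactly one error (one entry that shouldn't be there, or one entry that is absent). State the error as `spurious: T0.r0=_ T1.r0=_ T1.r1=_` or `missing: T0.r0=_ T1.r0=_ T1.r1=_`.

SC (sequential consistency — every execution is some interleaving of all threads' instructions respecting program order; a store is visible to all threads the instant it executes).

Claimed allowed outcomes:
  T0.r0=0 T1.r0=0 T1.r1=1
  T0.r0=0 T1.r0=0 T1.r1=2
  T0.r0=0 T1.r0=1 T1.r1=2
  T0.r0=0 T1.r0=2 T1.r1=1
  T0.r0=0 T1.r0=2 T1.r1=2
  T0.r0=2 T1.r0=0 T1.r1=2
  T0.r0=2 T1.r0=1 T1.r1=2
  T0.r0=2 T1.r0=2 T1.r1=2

missing: T0.r0=2 T1.r0=0 T1.r1=1

outcome vector order: (T0.r0,T1.r0,T1.r1)
SC (9): 001, 002, 012, 021, 022, 201, 202, 212, 222
SC∖claimed = {201}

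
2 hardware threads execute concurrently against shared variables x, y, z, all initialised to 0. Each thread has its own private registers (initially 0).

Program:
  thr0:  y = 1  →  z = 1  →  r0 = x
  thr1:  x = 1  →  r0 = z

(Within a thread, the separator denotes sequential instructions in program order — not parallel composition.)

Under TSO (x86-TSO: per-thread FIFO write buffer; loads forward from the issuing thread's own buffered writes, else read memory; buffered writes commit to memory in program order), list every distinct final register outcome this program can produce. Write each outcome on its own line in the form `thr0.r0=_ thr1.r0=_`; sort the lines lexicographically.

outcome vector order: (thr0.r0,thr1.r0)
|TSO outcomes| = 4

thr0.r0=0 thr1.r0=0
thr0.r0=0 thr1.r0=1
thr0.r0=1 thr1.r0=0
thr0.r0=1 thr1.r0=1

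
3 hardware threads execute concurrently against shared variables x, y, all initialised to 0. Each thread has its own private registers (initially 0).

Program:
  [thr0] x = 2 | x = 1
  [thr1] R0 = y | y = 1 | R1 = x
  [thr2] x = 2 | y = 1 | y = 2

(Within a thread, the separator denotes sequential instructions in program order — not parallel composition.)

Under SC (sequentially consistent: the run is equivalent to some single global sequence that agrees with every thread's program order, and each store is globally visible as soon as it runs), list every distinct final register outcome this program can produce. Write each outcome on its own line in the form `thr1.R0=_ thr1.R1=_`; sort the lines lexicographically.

thr1.R0=0 thr1.R1=0
thr1.R0=0 thr1.R1=1
thr1.R0=0 thr1.R1=2
thr1.R0=1 thr1.R1=1
thr1.R0=1 thr1.R1=2
thr1.R0=2 thr1.R1=1
thr1.R0=2 thr1.R1=2

outcome vector order: (thr1.R0,thr1.R1)
|SC outcomes| = 7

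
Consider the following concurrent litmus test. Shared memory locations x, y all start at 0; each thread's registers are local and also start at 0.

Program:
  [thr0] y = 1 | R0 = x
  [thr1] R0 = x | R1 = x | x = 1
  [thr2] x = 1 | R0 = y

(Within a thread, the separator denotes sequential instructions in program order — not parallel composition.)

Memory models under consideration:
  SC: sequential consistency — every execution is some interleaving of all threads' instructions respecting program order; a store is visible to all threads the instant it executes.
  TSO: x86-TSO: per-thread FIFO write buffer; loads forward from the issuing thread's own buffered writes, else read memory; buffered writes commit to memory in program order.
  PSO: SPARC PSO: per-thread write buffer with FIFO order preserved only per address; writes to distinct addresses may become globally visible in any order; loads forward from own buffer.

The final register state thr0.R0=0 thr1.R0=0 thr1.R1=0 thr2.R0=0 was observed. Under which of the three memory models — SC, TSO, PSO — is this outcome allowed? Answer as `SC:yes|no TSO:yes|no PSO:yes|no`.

SC:no TSO:yes PSO:yes

outcome vector order: (thr0.R0,thr1.R0,thr1.R1,thr2.R0)
[SC] allowed = {0/0/0/1 0/0/1/1 0/1/1/1 1/0/0/0 1/0/0/1 1/0/1/0 1/0/1/1 1/1/1/0 1/1/1/1}
[TSO] allowed = {0/0/0/0 0/0/0/1 0/0/1/0 0/0/1/1 0/1/1/0 0/1/1/1 1/0/0/0 1/0/0/1 1/0/1/0 1/0/1/1 1/1/1/0 1/1/1/1}
[PSO] allowed = {0/0/0/0 0/0/0/1 0/0/1/0 0/0/1/1 0/1/1/0 0/1/1/1 1/0/0/0 1/0/0/1 1/0/1/0 1/0/1/1 1/1/1/0 1/1/1/1}
target 0/0/0/0 ∈ {TSO,PSO}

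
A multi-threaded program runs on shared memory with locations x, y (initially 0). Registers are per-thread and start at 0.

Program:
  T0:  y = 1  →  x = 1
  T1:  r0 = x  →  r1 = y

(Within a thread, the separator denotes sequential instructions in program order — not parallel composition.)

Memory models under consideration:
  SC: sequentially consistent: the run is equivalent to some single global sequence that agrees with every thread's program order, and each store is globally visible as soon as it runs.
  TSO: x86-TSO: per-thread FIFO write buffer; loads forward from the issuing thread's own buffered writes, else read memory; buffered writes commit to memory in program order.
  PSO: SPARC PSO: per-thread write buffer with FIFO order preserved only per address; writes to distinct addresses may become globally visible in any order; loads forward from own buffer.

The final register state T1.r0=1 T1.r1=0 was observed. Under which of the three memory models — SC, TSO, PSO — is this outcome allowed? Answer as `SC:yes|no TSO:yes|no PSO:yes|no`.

outcome vector order: (T1.r0,T1.r1)
SC: 3 outcomes — {0/0; 0/1; 1/1}
TSO: 3 outcomes — {0/0; 0/1; 1/1}
PSO: 4 outcomes — {0/0; 0/1; 1/0; 1/1}
target 1/0 ∈ {PSO}

SC:no TSO:no PSO:yes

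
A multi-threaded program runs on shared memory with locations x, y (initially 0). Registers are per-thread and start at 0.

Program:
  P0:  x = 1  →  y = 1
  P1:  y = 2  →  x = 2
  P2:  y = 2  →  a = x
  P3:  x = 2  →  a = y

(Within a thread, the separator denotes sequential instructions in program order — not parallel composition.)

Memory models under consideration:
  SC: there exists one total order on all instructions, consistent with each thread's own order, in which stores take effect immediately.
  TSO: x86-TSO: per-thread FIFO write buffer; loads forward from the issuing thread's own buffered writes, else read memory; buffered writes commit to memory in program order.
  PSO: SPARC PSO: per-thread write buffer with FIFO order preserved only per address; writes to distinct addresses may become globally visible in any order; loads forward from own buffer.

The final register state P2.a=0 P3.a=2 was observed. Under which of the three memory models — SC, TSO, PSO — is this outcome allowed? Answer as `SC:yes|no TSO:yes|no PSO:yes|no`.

SC:yes TSO:yes PSO:yes

outcome vector order: (P2.a,P3.a)
[SC] allowed = {0/1, 0/2, 1/0, 1/1, 1/2, 2/0, 2/1, 2/2}
[TSO] allowed = {0/0, 0/1, 0/2, 1/0, 1/1, 1/2, 2/0, 2/1, 2/2}
[PSO] allowed = {0/0, 0/1, 0/2, 1/0, 1/1, 1/2, 2/0, 2/1, 2/2}
target 0/2 ∈ {SC,TSO,PSO}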